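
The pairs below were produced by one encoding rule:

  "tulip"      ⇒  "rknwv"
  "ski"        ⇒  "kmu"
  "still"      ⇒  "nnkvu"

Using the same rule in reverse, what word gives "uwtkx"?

virus

The output letters match the input read backwards, each shifted +2: tulip reversed is pilut. Two steps: reverse the string, then apply a Caesar shift of +2.
Undoing it on uwtkx: shift back: u−2=s, w−2=u, t−2=r, k−2=i, x−2=v → suriv; then reverse → virus.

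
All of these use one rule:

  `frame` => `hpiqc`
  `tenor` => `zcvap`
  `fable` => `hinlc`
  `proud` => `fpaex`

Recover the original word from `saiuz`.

f(5)→h(7) and r(17)→p(15) fit y≡5x+8 (mod 26); the inverse of 5 mod 26 is 21. Treating letters as 0–25, the rule is x ↦ 5x + 8 (mod 26).
Decoding saiuz: s(18)→21·(18−8)≡2=c; a(0)→21·(0−8)≡14=o; i(8)→21·(8−8)≡0=a; u(20)→21·(20−8)≡18=s; z(25)→21·(25−8)≡19=t (all mod 26).

coast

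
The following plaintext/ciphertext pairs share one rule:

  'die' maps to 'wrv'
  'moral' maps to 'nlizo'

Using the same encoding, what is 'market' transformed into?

nzipvg

Each letter is replaced by its mirror in the alphabet: a↔z, b↔y, c↔x, and so on (the Atbash cipher).
Applying it to market: m↔n, a↔z, r↔i, k↔p, e↔v, t↔g.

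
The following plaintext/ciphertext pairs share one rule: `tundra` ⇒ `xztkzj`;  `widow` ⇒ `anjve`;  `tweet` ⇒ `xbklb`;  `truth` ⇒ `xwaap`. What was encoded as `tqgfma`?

In tundra: t→x is +4, u→z is +5, n→t is +6, d→k is +7 — the shift increases by 1 each position. The shift increases by 1 at each position, starting from +4: 4, 5, 6, ….
Reversing it on tqgfma: t−4=p, q−5=l, g−6=a, f−7=y, m−8=e, a−9=r.

player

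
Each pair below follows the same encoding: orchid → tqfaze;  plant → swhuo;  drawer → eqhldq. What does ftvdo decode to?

o(14)→t(19) and r(17)→q(16) fit y≡25x+7 (mod 26); the inverse of 25 mod 26 is 25. Each letter's alphabet position (a=0..z=25) is mapped through 25·x+7 mod 26 — an affine cipher.
Undoing it on ftvdo: f(5)→25·(5−7)≡2=c; t(19)→25·(19−7)≡14=o; v(21)→25·(21−7)≡12=m; d(3)→25·(3−7)≡4=e; o(14)→25·(14−7)≡19=t (all mod 26).

comet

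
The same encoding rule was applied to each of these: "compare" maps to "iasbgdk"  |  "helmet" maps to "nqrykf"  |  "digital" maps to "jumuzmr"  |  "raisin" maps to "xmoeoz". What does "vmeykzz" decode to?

The shifts repeat in a cycle of length 2: positions 0,1,… shift by +6, +12, then the pattern repeats.
Undoing it on vmeykzz: v−6=p, m−12=a, e−6=y, y−12=m, k−6=e, z−12=n, z−6=t.

payment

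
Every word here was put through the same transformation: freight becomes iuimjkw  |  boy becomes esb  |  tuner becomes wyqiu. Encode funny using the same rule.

The shift depends on letter class: consonant f→i is +3, but vowel e→i is +4. Two shifts are in play — +4 for a/e/i/o/u, +3 for every other letter.
On funny: f(cons)+3=i, u(vowel)+4=y, n(cons)+3=q, n(cons)+3=q, y(cons)+3=b.

iyqqb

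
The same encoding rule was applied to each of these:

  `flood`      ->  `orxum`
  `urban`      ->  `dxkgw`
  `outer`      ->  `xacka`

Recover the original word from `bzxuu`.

stool

Shifts by position in flood: pos 0: f→o (+9), pos 1: l→r (+6), pos 2: o→x (+9), pos 3: o→u (+6) — repeating every 2. It's a Vigenère-style cipher with numeric key [9,6]: position i shifts by key[i mod 2].
Undoing it on bzxuu: b−9=s, z−6=t, x−9=o, u−6=o, u−9=l.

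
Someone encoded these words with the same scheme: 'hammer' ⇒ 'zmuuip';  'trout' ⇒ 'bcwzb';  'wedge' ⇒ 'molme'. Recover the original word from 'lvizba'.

strand

The output letters match the input read backwards, each shifted +8: hammer reversed is remmah. Read the word backwards and shift each letter +8.
Decoding lvizba: shift back: l−8=d, v−8=n, i−8=a, z−8=r, b−8=t, a−8=s → dnarts; then reverse → strand.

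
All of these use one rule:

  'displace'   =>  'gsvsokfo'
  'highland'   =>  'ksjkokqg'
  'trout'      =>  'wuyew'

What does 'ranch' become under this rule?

ukqfk

The shift depends on letter class: consonant d→g is +3, but vowel i→s is +10. Two shifts are in play — +10 for a/e/i/o/u, +3 for every other letter.
Applying it to ranch: r(cons)+3=u, a(vowel)+10=k, n(cons)+3=q, c(cons)+3=f, h(cons)+3=k.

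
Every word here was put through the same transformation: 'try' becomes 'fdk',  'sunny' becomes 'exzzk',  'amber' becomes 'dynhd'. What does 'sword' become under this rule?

eirdp

The shift depends on letter class: consonant t→f is +12, but vowel u→x is +3. Two shifts are in play — +3 for a/e/i/o/u, +12 for every other letter.
Applying it to sword: s(cons)+12=e, w(cons)+12=i, o(vowel)+3=r, r(cons)+12=d, d(cons)+12=p.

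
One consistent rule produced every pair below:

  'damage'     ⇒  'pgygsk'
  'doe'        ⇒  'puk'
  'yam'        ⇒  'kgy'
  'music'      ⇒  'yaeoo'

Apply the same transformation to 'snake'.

ezgwk

The shift depends on letter class: consonant d→p is +12, but vowel a→g is +6. The rule splits by letter class: vowels +6, consonants +12.
For snake: s(cons)+12=e, n(cons)+12=z, a(vowel)+6=g, k(cons)+12=w, e(vowel)+6=k.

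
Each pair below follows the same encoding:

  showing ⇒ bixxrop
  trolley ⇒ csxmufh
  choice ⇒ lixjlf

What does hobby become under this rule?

qpkch

Shifts by position in showing: pos 0: s→b (+9), pos 1: h→i (+1), pos 2: o→x (+9), pos 3: w→x (+1) — repeating every 2. A repeating key of period 2 is used — shifts +9, +1 over and over.
Applying it to hobby: h+9=q, o+1=p, b+9=k, b+1=c, y+9=h.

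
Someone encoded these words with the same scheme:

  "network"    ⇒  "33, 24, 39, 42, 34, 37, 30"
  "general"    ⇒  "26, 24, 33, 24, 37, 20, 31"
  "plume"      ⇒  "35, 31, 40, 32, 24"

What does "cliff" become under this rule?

22, 31, 28, 25, 25

n is letter #14 and maps to 33: an offset of 19. Letters become their 1-based position plus 19 (so a→20, b→21, …).
For cliff: c=3→22, l=12→31, i=9→28, f=6→25, f=6→25.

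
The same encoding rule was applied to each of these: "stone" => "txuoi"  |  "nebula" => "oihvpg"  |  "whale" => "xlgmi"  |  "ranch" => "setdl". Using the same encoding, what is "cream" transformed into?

It's a Vigenère-style cipher with numeric key [1,4,6]: position i shifts by key[i mod 3].
Applying it to cream: c+1=d, r+4=v, e+6=k, a+1=b, m+4=q.

dvkbq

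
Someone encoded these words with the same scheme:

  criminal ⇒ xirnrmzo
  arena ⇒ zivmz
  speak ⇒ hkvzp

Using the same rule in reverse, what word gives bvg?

yet

Each pair mirrors across the alphabet (c↔x, r↔i, i↔r): positions sum to 25. Each letter is replaced by its mirror in the alphabet: a↔z, b↔y, c↔x, and so on (the Atbash cipher).
Reversing it on bvg: b↔y, v↔e, g↔t.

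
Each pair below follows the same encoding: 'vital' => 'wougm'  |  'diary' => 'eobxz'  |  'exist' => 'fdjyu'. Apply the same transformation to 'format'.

gussbz

Shifts by position in vital: pos 0: v→w (+1), pos 1: i→o (+6), pos 2: t→u (+1), pos 3: a→g (+6) — repeating every 2. The shifts repeat in a cycle of length 2: positions 0,1,… shift by +1, +6, then the pattern repeats.
On format: f+1=g, o+6=u, r+1=s, m+6=s, a+1=b, t+6=z.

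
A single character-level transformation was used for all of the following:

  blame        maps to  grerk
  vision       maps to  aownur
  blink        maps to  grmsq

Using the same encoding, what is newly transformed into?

skaqe

Shifts by position in blame: pos 0: b→g (+5), pos 1: l→r (+6), pos 2: a→e (+4), pos 3: m→r (+5), pos 4: e→k (+6) — repeating every 3. The shifts repeat in a cycle of length 3: positions 0,1,… shift by +5, +6, +4, then the pattern repeats.
For newly: n+5=s, e+6=k, w+4=a, l+5=q, y+6=e.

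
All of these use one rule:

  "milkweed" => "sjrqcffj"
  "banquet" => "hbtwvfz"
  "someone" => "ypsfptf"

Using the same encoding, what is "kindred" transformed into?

The shift depends on letter class: consonant m→s is +6, but vowel i→j is +1. Vowels shift forward by 1 and consonants shift forward by 6.
For kindred: k(cons)+6=q, i(vowel)+1=j, n(cons)+6=t, d(cons)+6=j, r(cons)+6=x, e(vowel)+1=f, d(cons)+6=j.

qjtjxfj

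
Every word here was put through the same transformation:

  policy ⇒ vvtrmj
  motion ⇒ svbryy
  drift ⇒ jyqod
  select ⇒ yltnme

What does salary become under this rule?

yhtjbj

Each letter shifts forward by (position + 6), i.e. 6, 7, 8, … — the shift grows by one for each successive letter.
Applying it to salary: s+6=y, a+7=h, l+8=t, a+9=j, r+10=b, y+11=j.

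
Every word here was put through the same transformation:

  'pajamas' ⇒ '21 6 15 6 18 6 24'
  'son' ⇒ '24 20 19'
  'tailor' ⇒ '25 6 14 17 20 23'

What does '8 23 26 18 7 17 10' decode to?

p is letter #16 and maps to 21: an offset of 5. The number is (letter's place in the alphabet, a=1) + 5.
Undoing it on 8 23 26 18 7 17 10: 8→(8−5)÷1=3=c, 23→(23−5)÷1=18=r, 26→(26−5)÷1=21=u, 18→(18−5)÷1=13=m, 7→(7−5)÷1=2=b, 17→(17−5)÷1=12=l, 10→(10−5)÷1=5=e.

crumble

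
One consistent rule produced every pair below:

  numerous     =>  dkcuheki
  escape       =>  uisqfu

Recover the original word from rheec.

broom

Compare letters: n→d is +16, u→k is +16, m→c is +16 — a constant shift. Every letter moves 16 places later in the alphabet, wrapping around z→a.
Reversing it on rheec: r−16=b, h−16=r, e−16=o, e−16=o, c−16=m.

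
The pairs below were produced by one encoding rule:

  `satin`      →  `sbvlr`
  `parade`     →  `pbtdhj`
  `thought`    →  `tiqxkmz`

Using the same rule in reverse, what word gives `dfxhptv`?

develop

The shift increases by 1 at each position, starting from +0: 0, 1, 2, ….
Undoing it on dfxhptv: d−0=d, f−1=e, x−2=v, h−3=e, p−4=l, t−5=o, v−6=p.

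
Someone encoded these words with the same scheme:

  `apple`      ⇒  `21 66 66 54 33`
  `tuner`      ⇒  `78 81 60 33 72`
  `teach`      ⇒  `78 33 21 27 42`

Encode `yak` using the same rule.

93 21 51

a(#1)→21 and p(#16)→66: differences scale by 3, so n = 3·pos + 18. With a=1..z=26, the number is 3·pos + 18.
For yak: y=25→93, a=1→21, k=11→51.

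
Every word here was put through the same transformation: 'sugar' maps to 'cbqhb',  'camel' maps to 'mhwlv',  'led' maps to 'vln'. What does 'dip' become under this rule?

npz

The shift depends on letter class: consonant s→c is +10, but vowel u→b is +7. The rule splits by letter class: vowels +7, consonants +10.
Applying it to dip: d(cons)+10=n, i(vowel)+7=p, p(cons)+10=z.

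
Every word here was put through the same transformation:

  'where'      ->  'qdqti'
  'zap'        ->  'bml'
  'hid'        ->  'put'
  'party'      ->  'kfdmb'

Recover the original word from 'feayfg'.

The output letters match the input read backwards, each shifted +12: where reversed is erehw. Two steps: reverse the string, then apply a Caesar shift of +12.
Undoing it on feayfg: shift back: f−12=t, e−12=s, a−12=o, y−12=m, f−12=t, g−12=u → tsomtu; then reverse → utmost.

utmost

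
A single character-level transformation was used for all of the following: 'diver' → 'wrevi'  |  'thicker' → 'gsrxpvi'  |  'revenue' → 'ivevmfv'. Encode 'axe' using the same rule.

zcv

Each pair mirrors across the alphabet (d↔w, i↔r, v↔e): positions sum to 25. This is the alphabet-reversal cipher (Atbash): a becomes z, b becomes y, etc.
For axe: a↔z, x↔c, e↔v.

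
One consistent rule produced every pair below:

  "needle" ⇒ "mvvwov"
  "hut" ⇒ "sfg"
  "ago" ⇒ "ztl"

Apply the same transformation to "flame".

uoznv

Each pair mirrors across the alphabet (n↔m, e↔v, e↔v): positions sum to 25. This is the alphabet-reversal cipher (Atbash): a becomes z, b becomes y, etc.
Applying it to flame: f↔u, l↔o, a↔z, m↔n, e↔v.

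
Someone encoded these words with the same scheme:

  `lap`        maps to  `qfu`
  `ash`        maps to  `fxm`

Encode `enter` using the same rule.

jsyjw

Compare letters: l→q is +5, a→f is +5, p→u is +5 — a constant shift. This is a Caesar cipher with shift 5.
Applying it to enter: e+5=j, n+5=s, t+5=y, e+5=j, r+5=w.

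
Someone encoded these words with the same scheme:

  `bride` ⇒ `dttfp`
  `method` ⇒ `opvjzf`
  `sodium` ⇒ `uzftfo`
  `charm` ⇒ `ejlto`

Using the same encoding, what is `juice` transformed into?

The shift depends on letter class: consonant b→d is +2, but vowel i→t is +11. The rule splits by letter class: vowels +11, consonants +2.
Applying it to juice: j(cons)+2=l, u(vowel)+11=f, i(vowel)+11=t, c(cons)+2=e, e(vowel)+11=p.

lftep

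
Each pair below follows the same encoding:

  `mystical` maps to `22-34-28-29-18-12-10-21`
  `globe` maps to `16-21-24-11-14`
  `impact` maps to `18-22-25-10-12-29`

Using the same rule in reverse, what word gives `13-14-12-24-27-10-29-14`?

decorate

m is letter #13 and maps to 22: an offset of 9. Each letter is replaced by its alphabet position (a=1..z=26) + 9.
Reversing it on 13-14-12-24-27-10-29-14: 13→(13−9)÷1=4=d, 14→(14−9)÷1=5=e, 12→(12−9)÷1=3=c, 24→(24−9)÷1=15=o, 27→(27−9)÷1=18=r, 10→(10−9)÷1=1=a, 29→(29−9)÷1=20=t, 14→(14−9)÷1=5=e.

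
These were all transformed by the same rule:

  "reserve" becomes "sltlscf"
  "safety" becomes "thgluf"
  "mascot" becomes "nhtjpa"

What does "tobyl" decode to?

Shifts by position in reserve: pos 0: r→s (+1), pos 1: e→l (+7), pos 2: s→t (+1), pos 3: e→l (+7) — repeating every 2. It's a Vigenère-style cipher with numeric key [1,7]: position i shifts by key[i mod 2].
Decoding tobyl: t−1=s, o−7=h, b−1=a, y−7=r, l−1=k.

shark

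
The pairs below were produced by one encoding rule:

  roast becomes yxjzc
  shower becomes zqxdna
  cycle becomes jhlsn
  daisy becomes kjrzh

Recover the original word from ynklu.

It's a Vigenère-style cipher with numeric key [7,9,9]: position i shifts by key[i mod 3].
Reversing it on ynklu: y−7=r, n−9=e, k−9=b, l−7=e, u−9=l.

rebel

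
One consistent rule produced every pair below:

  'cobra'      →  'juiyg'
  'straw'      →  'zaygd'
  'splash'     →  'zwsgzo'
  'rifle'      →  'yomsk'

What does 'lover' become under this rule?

Vowels shift forward by 6 and consonants shift forward by 7.
For lover: l(cons)+7=s, o(vowel)+6=u, v(cons)+7=c, e(vowel)+6=k, r(cons)+7=y.

sucky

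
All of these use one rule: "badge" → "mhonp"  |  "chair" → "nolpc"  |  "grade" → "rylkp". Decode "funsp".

uncle

Shifts by position in badge: pos 0: b→m (+11), pos 1: a→h (+7), pos 2: d→o (+11), pos 3: g→n (+7) — repeating every 2. It's a Vigenère-style cipher with numeric key [11,7]: position i shifts by key[i mod 2].
Reversing it on funsp: f−11=u, u−7=n, n−11=c, s−7=l, p−11=e.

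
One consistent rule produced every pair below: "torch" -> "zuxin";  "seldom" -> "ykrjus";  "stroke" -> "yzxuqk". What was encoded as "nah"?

Compare letters: t→z is +6, o→u is +6, r→x is +6 — a constant shift. It's a constant shift of +6 (ROT6).
Undoing it on nah: n−6=h, a−6=u, h−6=b.

hub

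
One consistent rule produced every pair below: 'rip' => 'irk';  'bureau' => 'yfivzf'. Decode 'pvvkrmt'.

keeping

Each pair mirrors across the alphabet (r↔i, i↔r, p↔k): positions sum to 25. This is the alphabet-reversal cipher (Atbash): a becomes z, b becomes y, etc.
Reversing it on pvvkrmt: p↔k, v↔e, v↔e, k↔p, r↔i, m↔n, t↔g.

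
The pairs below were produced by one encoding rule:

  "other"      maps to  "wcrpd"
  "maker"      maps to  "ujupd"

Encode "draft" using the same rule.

lakqf

In other: o→w is +8, t→c is +9, h→r is +10, e→p is +11 — the shift increases by 1 each position. Each letter shifts forward by (position + 8), i.e. 8, 9, 10, … — the shift grows by one for each successive letter.
On draft: d+8=l, r+9=a, a+10=k, f+11=q, t+12=f.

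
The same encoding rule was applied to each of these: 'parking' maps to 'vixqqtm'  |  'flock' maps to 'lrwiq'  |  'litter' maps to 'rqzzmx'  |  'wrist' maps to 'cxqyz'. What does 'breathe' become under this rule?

hxmiznm

The shift depends on letter class: consonant p→v is +6, but vowel a→i is +8. The rule splits by letter class: vowels +8, consonants +6.
On breathe: b(cons)+6=h, r(cons)+6=x, e(vowel)+8=m, a(vowel)+8=i, t(cons)+6=z, h(cons)+6=n, e(vowel)+8=m.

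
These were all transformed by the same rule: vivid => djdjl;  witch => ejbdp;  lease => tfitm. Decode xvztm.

A repeating key of period 2 is used — shifts +8, +1 over and over.
Decoding xvztm: x−8=p, v−1=u, z−8=r, t−1=s, m−8=e.

purse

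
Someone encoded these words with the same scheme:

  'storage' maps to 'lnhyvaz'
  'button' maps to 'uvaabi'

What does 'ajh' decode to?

act

The output letters match the input read backwards, each shifted +7: storage reversed is egarots. The word is reversed, then every letter is shifted forward by 7.
Reversing it on ajh: shift back: a−7=t, j−7=c, h−7=a → tca; then reverse → act.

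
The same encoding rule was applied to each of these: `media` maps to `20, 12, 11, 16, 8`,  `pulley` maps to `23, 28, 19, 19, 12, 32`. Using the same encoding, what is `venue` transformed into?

29, 12, 21, 28, 12

m is letter #13 and maps to 20: an offset of 7. The number is (letter's place in the alphabet, a=1) + 7.
On venue: v=22→29, e=5→12, n=14→21, u=21→28, e=5→12.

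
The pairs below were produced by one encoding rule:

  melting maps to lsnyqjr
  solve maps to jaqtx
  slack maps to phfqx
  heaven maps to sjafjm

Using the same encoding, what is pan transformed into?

Read the word backwards and shift each letter +5.
For pan: reverse → nap; then shift: n+5=s, a+5=f, p+5=u.

sfu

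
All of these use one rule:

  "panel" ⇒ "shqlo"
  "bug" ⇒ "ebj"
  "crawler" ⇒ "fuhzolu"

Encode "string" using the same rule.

Two shifts are in play — +7 for a/e/i/o/u, +3 for every other letter.
On string: s(cons)+3=v, t(cons)+3=w, r(cons)+3=u, i(vowel)+7=p, n(cons)+3=q, g(cons)+3=j.

vwupqj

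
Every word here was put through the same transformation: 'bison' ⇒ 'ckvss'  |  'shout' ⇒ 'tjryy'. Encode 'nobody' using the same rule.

The shift increases by 1 at each position, starting from +1: 1, 2, 3, ….
On nobody: n+1=o, o+2=q, b+3=e, o+4=s, d+5=i, y+6=e.

oqesie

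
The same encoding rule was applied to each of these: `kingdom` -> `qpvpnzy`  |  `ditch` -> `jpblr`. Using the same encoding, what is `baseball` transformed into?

In kingdom: k→q is +6, i→p is +7, n→v is +8, g→p is +9 — the shift increases by 1 each position. Letter i (0-indexed) is shifted by i+6, so successive shifts are 6, 7, 8, ….
Applying it to baseball: b+6=h, a+7=h, s+8=a, e+9=n, b+10=l, a+11=l, l+12=x, l+13=y.

hhanllxy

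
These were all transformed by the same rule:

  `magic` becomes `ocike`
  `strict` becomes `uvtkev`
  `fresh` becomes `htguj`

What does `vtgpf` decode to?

This is a Caesar cipher with shift 2.
Undoing it on vtgpf: v−2=t, t−2=r, g−2=e, p−2=n, f−2=d.

trend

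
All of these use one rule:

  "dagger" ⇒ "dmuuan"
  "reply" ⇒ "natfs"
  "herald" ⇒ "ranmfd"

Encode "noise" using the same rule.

d(3)→d(3) and a(0)→m(12) fit y≡23x+12 (mod 26); the inverse of 23 mod 26 is 17. Each letter's alphabet position (a=0..z=25) is mapped through 23·x+12 mod 26 — an affine cipher.
Applying it to noise: n(13)→23·13+12≡25=z; o(14)→23·14+12≡22=w; i(8)→23·8+12≡14=o; s(18)→23·18+12≡10=k; e(4)→23·4+12≡0=a (all mod 26).

zwoka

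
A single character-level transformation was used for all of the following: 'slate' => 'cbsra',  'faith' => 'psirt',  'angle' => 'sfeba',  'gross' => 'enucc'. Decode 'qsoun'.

Treating letters as 0–25, the rule is x ↦ 15x + 18 (mod 26).
Decoding qsoun: q(16)→7·(16−18)≡12=m; s(18)→7·(18−18)≡0=a; o(14)→7·(14−18)≡24=y; u(20)→7·(20−18)≡14=o; n(13)→7·(13−18)≡17=r (all mod 26).

mayor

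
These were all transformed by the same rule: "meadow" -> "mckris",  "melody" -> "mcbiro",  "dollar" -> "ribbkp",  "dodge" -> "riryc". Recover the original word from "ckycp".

m(12)→m(12) and e(4)→c(2) fit y≡11x+10 (mod 26); the inverse of 11 mod 26 is 19. Treating letters as 0–25, the rule is x ↦ 11x + 10 (mod 26).
Undoing it on ckycp: c(2)→19·(2−10)≡4=e; k(10)→19·(10−10)≡0=a; y(24)→19·(24−10)≡6=g; c(2)→19·(2−10)≡4=e; p(15)→19·(15−10)≡17=r (all mod 26).

eager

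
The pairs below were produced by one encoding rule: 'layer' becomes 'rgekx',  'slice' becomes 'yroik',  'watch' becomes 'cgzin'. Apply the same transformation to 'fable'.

Compare letters: l→r is +6, a→g is +6, y→e is +6 — a constant shift. It's a constant shift of +6 (ROT6).
For fable: f+6=l, a+6=g, b+6=h, l+6=r, e+6=k.

lghrk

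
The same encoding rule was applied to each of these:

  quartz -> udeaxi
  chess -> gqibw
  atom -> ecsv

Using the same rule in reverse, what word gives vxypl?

rough

Shifts by position in quartz: pos 0: q→u (+4), pos 1: u→d (+9), pos 2: a→e (+4), pos 3: r→a (+9) — repeating every 2. The shifts repeat in a cycle of length 2: positions 0,1,… shift by +4, +9, then the pattern repeats.
Undoing it on vxypl: v−4=r, x−9=o, y−4=u, p−9=g, l−4=h.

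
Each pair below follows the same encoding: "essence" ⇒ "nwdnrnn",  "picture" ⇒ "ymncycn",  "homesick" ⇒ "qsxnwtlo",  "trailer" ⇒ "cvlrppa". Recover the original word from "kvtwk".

bring

Shifts by position in essence: pos 0: e→n (+9), pos 1: s→w (+4), pos 2: s→d (+11), pos 3: e→n (+9), pos 4: n→r (+4), pos 5: c→n (+11) — repeating every 3. It's a Vigenère-style cipher with numeric key [9,4,11]: position i shifts by key[i mod 3].
Undoing it on kvtwk: k−9=b, v−4=r, t−11=i, w−9=n, k−4=g.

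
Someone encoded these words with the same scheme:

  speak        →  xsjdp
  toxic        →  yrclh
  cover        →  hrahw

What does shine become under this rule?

It's a Vigenère-style cipher with numeric key [5,3]: position i shifts by key[i mod 2].
Applying it to shine: s+5=x, h+3=k, i+5=n, n+3=q, e+5=j.

xknqj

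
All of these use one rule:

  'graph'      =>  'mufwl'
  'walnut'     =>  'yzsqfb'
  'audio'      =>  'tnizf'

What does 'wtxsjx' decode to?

sensor

The output letters match the input read backwards, each shifted +5: graph reversed is hparg. Read the word backwards and shift each letter +5.
Reversing it on wtxsjx: shift back: w−5=r, t−5=o, x−5=s, s−5=n, j−5=e, x−5=s → rosnes; then reverse → sensor.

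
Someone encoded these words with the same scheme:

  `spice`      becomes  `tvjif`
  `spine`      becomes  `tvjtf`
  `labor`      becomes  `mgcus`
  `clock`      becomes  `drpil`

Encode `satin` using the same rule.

tguoo

Shifts by position in spice: pos 0: s→t (+1), pos 1: p→v (+6), pos 2: i→j (+1), pos 3: c→i (+6) — repeating every 2. The shifts repeat in a cycle of length 2: positions 0,1,… shift by +1, +6, then the pattern repeats.
Applying it to satin: s+1=t, a+6=g, t+1=u, i+6=o, n+1=o.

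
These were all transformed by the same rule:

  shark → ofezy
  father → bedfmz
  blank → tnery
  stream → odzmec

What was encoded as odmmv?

steep

s(18)→o(14) and h(7)→f(5) fit y≡15x+4 (mod 26); the inverse of 15 mod 26 is 7. Treating letters as 0–25, the rule is x ↦ 15x + 4 (mod 26).
Decoding odmmv: o(14)→7·(14−4)≡18=s; d(3)→7·(3−4)≡19=t; m(12)→7·(12−4)≡4=e; m(12)→7·(12−4)≡4=e; v(21)→7·(21−4)≡15=p (all mod 26).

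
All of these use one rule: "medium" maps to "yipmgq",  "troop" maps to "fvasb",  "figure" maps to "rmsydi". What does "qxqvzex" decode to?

eternal

It's a Vigenère-style cipher with numeric key [12,4]: position i shifts by key[i mod 2].
Decoding qxqvzex: q−12=e, x−4=t, q−12=e, v−4=r, z−12=n, e−4=a, x−12=l.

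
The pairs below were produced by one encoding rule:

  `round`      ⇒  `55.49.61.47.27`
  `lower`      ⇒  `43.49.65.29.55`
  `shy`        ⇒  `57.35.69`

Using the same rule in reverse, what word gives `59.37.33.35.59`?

With a=1..z=26, the number is 2·pos + 19.
Reversing it on 59.37.33.35.59: 59→(59−19)÷2=20=t, 37→(37−19)÷2=9=i, 33→(33−19)÷2=7=g, 35→(35−19)÷2=8=h, 59→(59−19)÷2=20=t.

tight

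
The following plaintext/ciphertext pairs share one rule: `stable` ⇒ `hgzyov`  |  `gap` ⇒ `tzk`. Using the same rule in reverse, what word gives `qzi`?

jar

Each pair mirrors across the alphabet (s↔h, t↔g, a↔z): positions sum to 25. Each letter is replaced by its mirror in the alphabet: a↔z, b↔y, c↔x, and so on (the Atbash cipher).
Decoding qzi: q↔j, z↔a, i↔r.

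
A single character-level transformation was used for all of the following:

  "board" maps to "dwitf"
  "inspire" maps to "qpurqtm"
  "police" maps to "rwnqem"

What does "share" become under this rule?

ujitm

The shift depends on letter class: consonant b→d is +2, but vowel o→w is +8. The rule splits by letter class: vowels +8, consonants +2.
Applying it to share: s(cons)+2=u, h(cons)+2=j, a(vowel)+8=i, r(cons)+2=t, e(vowel)+8=m.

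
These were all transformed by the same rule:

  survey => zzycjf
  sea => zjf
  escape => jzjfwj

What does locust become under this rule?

stjzza

The shift depends on letter class: consonant s→z is +7, but vowel u→z is +5. The rule splits by letter class: vowels +5, consonants +7.
Applying it to locust: l(cons)+7=s, o(vowel)+5=t, c(cons)+7=j, u(vowel)+5=z, s(cons)+7=z, t(cons)+7=a.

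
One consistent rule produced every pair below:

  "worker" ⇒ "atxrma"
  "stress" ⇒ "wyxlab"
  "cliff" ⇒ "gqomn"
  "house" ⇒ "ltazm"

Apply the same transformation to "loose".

ptuzm

In worker: w→a is +4, o→t is +5, r→x is +6, k→r is +7 — the shift increases by 1 each position. The shift increases by 1 at each position, starting from +4: 4, 5, 6, ….
For loose: l+4=p, o+5=t, o+6=u, s+7=z, e+8=m.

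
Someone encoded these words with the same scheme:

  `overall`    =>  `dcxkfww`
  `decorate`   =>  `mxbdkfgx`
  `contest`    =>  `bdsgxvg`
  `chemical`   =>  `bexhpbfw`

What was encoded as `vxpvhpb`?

o(14)→d(3) and v(21)→c(2) fit y≡11x+5 (mod 26); the inverse of 11 mod 26 is 19. This is an affine cipher: with a=0,…,z=25, each position x becomes (11x+5) mod 26.
Undoing it on vxpvhpb: v(21)→19·(21−5)≡18=s; x(23)→19·(23−5)≡4=e; p(15)→19·(15−5)≡8=i; v(21)→19·(21−5)≡18=s; h(7)→19·(7−5)≡12=m; p(15)→19·(15−5)≡8=i; b(1)→19·(1−5)≡2=c (all mod 26).

seismic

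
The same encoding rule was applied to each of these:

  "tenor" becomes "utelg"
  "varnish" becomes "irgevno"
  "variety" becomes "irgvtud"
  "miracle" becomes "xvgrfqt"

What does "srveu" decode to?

t(19)→u(20) and e(4)→t(19) fit y≡7x+17 (mod 26); the inverse of 7 mod 26 is 15. Treating letters as 0–25, the rule is x ↦ 7x + 17 (mod 26).
Undoing it on srveu: s(18)→15·(18−17)≡15=p; r(17)→15·(17−17)≡0=a; v(21)→15·(21−17)≡8=i; e(4)→15·(4−17)≡13=n; u(20)→15·(20−17)≡19=t (all mod 26).

paint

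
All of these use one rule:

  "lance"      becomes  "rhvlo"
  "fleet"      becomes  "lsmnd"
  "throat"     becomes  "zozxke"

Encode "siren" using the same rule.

Letter i (0-indexed) is shifted by i+6, so successive shifts are 6, 7, 8, ….
Applying it to siren: s+6=y, i+7=p, r+8=z, e+9=n, n+10=x.

ypznx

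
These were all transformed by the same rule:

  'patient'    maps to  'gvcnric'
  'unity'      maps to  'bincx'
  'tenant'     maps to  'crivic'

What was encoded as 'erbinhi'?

reunion

This is an affine cipher: with a=0,…,z=25, each position x becomes (25x+21) mod 26.
Undoing it on erbinhi: e(4)→25·(4−21)≡17=r; r(17)→25·(17−21)≡4=e; b(1)→25·(1−21)≡20=u; i(8)→25·(8−21)≡13=n; n(13)→25·(13−21)≡8=i; h(7)→25·(7−21)≡14=o; i(8)→25·(8−21)≡13=n (all mod 26).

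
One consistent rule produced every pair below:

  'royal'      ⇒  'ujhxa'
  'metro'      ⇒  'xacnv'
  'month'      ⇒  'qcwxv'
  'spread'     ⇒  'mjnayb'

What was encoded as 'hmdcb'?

The output letters match the input read backwards, each shifted +9: royal reversed is layor. Read the word backwards and shift each letter +9.
Reversing it on hmdcb: shift back: h−9=y, m−9=d, d−9=u, c−9=t, b−9=s → yduts; then reverse → study.

study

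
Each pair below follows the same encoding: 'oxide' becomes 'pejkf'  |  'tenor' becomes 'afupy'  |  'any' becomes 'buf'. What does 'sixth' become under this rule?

zjeao

The rule splits by letter class: vowels +1, consonants +7.
Applying it to sixth: s(cons)+7=z, i(vowel)+1=j, x(cons)+7=e, t(cons)+7=a, h(cons)+7=o.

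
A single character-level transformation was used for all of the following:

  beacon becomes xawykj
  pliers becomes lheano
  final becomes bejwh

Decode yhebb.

Compare letters: b→x is +22, e→a is +22, a→w is +22 — a constant shift. Every letter moves 22 places later in the alphabet, wrapping around z→a.
Undoing it on yhebb: y−22=c, h−22=l, e−22=i, b−22=f, b−22=f.

cliff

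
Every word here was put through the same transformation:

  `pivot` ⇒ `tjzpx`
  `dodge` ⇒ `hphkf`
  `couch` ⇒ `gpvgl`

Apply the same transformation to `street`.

wxvffx

The shift depends on letter class: consonant p→t is +4, but vowel i→j is +1. Vowels shift forward by 1 and consonants shift forward by 4.
Applying it to street: s(cons)+4=w, t(cons)+4=x, r(cons)+4=v, e(vowel)+1=f, e(vowel)+1=f, t(cons)+4=x.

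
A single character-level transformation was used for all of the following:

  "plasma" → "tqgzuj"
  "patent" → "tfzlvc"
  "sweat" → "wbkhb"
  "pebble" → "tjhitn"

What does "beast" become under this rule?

Each letter shifts forward by (position + 4), i.e. 4, 5, 6, … — the shift grows by one for each successive letter.
Applying it to beast: b+4=f, e+5=j, a+6=g, s+7=z, t+8=b.

fjgzb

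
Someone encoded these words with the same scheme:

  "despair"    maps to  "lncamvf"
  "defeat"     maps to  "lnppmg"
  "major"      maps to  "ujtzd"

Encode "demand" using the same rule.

lnwlzq

In despair: d→l is +8, e→n is +9, s→c is +10, p→a is +11 — the shift increases by 1 each position. Letter i (0-indexed) is shifted by i+8, so successive shifts are 8, 9, 10, ….
For demand: d+8=l, e+9=n, m+10=w, a+11=l, n+12=z, d+13=q.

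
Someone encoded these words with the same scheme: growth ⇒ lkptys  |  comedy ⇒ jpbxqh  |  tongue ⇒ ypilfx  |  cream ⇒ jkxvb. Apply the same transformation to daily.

g(6)→l(11) and r(17)→k(10) fit y≡7x+21 (mod 26); the inverse of 7 mod 26 is 15. Treating letters as 0–25, the rule is x ↦ 7x + 21 (mod 26).
Applying it to daily: d(3)→7·3+21≡16=q; a(0)→7·0+21≡21=v; i(8)→7·8+21≡25=z; l(11)→7·11+21≡20=u; y(24)→7·24+21≡7=h (all mod 26).

qvzuh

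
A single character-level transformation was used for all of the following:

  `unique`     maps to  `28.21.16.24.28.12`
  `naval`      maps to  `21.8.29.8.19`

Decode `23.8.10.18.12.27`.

packet

u is letter #21 and maps to 28: an offset of 7. Each letter is replaced by its alphabet position (a=1..z=26) + 7.
Decoding 23.8.10.18.12.27: 23→(23−7)÷1=16=p, 8→(8−7)÷1=1=a, 10→(10−7)÷1=3=c, 18→(18−7)÷1=11=k, 12→(12−7)÷1=5=e, 27→(27−7)÷1=20=t.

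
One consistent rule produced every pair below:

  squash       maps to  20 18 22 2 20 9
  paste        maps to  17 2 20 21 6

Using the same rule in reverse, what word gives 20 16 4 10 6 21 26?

The number is (letter's place in the alphabet, a=1) + 1.
Decoding 20 16 4 10 6 21 26: 20→(20−1)÷1=19=s, 16→(16−1)÷1=15=o, 4→(4−1)÷1=3=c, 10→(10−1)÷1=9=i, 6→(6−1)÷1=5=e, 21→(21−1)÷1=20=t, 26→(26−1)÷1=25=y.

society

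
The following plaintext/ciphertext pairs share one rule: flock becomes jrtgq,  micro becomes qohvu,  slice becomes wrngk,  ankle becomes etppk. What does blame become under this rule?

frfqk

Shifts by position in flock: pos 0: f→j (+4), pos 1: l→r (+6), pos 2: o→t (+5), pos 3: c→g (+4), pos 4: k→q (+6) — repeating every 3. A repeating key of period 3 is used — shifts +4, +6, +5 over and over.
For blame: b+4=f, l+6=r, a+5=f, m+4=q, e+6=k.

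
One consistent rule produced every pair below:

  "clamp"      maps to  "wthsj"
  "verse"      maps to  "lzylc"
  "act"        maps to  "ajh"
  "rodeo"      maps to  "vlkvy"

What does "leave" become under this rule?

lchls

The output letters match the input read backwards, each shifted +7: clamp reversed is pmalc. Two steps: reverse the string, then apply a Caesar shift of +7.
On leave: reverse → evael; then shift: e+7=l, v+7=c, a+7=h, e+7=l, l+7=s.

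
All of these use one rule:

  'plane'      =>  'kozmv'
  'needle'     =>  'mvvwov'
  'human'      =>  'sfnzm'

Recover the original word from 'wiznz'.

Each letter is replaced by its mirror in the alphabet: a↔z, b↔y, c↔x, and so on (the Atbash cipher).
Reversing it on wiznz: w↔d, i↔r, z↔a, n↔m, z↔a.

drama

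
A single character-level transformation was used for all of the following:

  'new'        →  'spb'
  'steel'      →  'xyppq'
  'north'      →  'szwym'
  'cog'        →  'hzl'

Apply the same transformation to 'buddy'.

The shift depends on letter class: consonant n→s is +5, but vowel e→p is +11. Vowels shift forward by 11 and consonants shift forward by 5.
Applying it to buddy: b(cons)+5=g, u(vowel)+11=f, d(cons)+5=i, d(cons)+5=i, y(cons)+5=d.

gfiid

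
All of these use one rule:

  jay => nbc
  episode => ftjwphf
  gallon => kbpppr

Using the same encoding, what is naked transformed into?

The shift depends on letter class: consonant j→n is +4, but vowel a→b is +1. Vowels shift forward by 1 and consonants shift forward by 4.
On naked: n(cons)+4=r, a(vowel)+1=b, k(cons)+4=o, e(vowel)+1=f, d(cons)+4=h.

rbofh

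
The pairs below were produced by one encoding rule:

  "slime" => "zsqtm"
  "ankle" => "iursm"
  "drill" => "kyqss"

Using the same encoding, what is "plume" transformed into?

Two shifts are in play — +8 for a/e/i/o/u, +7 for every other letter.
On plume: p(cons)+7=w, l(cons)+7=s, u(vowel)+8=c, m(cons)+7=t, e(vowel)+8=m.

wsctm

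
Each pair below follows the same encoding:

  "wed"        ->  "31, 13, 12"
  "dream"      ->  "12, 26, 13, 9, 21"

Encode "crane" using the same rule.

11, 26, 9, 22, 13

w is letter #23 and maps to 31: an offset of 8. Letters become their 1-based position plus 8 (so a→9, b→10, …).
Applying it to crane: c=3→11, r=18→26, a=1→9, n=14→22, e=5→13.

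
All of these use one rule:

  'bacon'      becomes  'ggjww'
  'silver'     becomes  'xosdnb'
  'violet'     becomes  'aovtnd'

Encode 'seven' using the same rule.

xkcmw

Each letter shifts forward by (position + 5), i.e. 5, 6, 7, … — the shift grows by one for each successive letter.
For seven: s+5=x, e+6=k, v+7=c, e+8=m, n+9=w.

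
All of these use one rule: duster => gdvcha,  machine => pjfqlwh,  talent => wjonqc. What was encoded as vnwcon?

settle

Shifts by position in duster: pos 0: d→g (+3), pos 1: u→d (+9), pos 2: s→v (+3), pos 3: t→c (+9) — repeating every 2. A repeating key of period 2 is used — shifts +3, +9 over and over.
Undoing it on vnwcon: v−3=s, n−9=e, w−3=t, c−9=t, o−3=l, n−9=e.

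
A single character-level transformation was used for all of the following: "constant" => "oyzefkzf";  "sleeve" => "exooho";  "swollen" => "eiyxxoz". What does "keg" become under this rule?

wos

The shift depends on letter class: consonant c→o is +12, but vowel o→y is +10. Vowels shift forward by 10 and consonants shift forward by 12.
On keg: k(cons)+12=w, e(vowel)+10=o, g(cons)+12=s.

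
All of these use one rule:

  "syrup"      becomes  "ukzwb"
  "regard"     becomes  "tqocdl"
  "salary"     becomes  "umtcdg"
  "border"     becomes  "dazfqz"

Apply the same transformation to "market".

Shifts by position in syrup: pos 0: s→u (+2), pos 1: y→k (+12), pos 2: r→z (+8), pos 3: u→w (+2), pos 4: p→b (+12) — repeating every 3. It's a Vigenère-style cipher with numeric key [2,12,8]: position i shifts by key[i mod 3].
On market: m+2=o, a+12=m, r+8=z, k+2=m, e+12=q, t+8=b.

omzmqb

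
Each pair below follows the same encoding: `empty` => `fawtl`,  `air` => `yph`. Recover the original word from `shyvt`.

The output letters match the input read backwards, each shifted +7: empty reversed is ytpme. Two steps: reverse the string, then apply a Caesar shift of +7.
Reversing it on shyvt: shift back: s−7=l, h−7=a, y−7=r, v−7=o, t−7=m → larom; then reverse → moral.

moral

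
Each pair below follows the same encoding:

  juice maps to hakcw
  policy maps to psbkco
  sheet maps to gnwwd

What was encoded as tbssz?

j(9)→h(7) and u(20)→a(0) fit y≡23x+8 (mod 26); the inverse of 23 mod 26 is 17. This is an affine cipher: with a=0,…,z=25, each position x becomes (23x+8) mod 26.
Undoing it on tbssz: t(19)→17·(19−8)≡5=f; b(1)→17·(1−8)≡11=l; s(18)→17·(18−8)≡14=o; s(18)→17·(18−8)≡14=o; z(25)→17·(25−8)≡3=d (all mod 26).

flood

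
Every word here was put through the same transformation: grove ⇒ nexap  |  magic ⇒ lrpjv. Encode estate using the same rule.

ncjcbn

Two steps: reverse the string, then apply a Caesar shift of +9.
On estate: reverse → etatse; then shift: e+9=n, t+9=c, a+9=j, t+9=c, s+9=b, e+9=n.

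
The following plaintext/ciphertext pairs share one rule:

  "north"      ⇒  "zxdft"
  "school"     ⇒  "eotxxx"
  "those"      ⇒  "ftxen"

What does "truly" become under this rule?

The shift depends on letter class: consonant n→z is +12, but vowel o→x is +9. The rule splits by letter class: vowels +9, consonants +12.
For truly: t(cons)+12=f, r(cons)+12=d, u(vowel)+9=d, l(cons)+12=x, y(cons)+12=k.

fddxk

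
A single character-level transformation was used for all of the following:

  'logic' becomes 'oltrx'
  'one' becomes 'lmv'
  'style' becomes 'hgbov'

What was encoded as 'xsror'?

chili

Each pair mirrors across the alphabet (l↔o, o↔l, g↔t): positions sum to 25. Letters are reflected about the middle of the alphabet (position → 25−position): Atbash.
Undoing it on xsror: x↔c, s↔h, r↔i, o↔l, r↔i.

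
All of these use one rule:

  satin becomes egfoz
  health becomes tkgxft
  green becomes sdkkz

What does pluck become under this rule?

bxaow

The shift depends on letter class: consonant s→e is +12, but vowel a→g is +6. The rule splits by letter class: vowels +6, consonants +12.
On pluck: p(cons)+12=b, l(cons)+12=x, u(vowel)+6=a, c(cons)+12=o, k(cons)+12=w.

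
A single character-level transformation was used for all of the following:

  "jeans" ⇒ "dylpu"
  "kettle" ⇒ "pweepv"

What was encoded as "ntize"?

toxic

The output letters match the input read backwards, each shifted +11: jeans reversed is snaej. The word is reversed, then every letter is shifted forward by 11.
Undoing it on ntize: shift back: n−11=c, t−11=i, i−11=x, z−11=o, e−11=t → cixot; then reverse → toxic.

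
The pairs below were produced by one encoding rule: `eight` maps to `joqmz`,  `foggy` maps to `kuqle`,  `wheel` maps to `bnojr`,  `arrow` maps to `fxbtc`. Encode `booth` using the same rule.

guyyn

Shifts by position in eight: pos 0: e→j (+5), pos 1: i→o (+6), pos 2: g→q (+10), pos 3: h→m (+5), pos 4: t→z (+6) — repeating every 3. A repeating key of period 3 is used — shifts +5, +6, +10 over and over.
Applying it to booth: b+5=g, o+6=u, o+10=y, t+5=y, h+6=n.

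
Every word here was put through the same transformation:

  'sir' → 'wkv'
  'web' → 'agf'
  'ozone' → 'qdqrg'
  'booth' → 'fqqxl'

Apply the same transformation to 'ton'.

Two shifts are in play — +2 for a/e/i/o/u, +4 for every other letter.
Applying it to ton: t(cons)+4=x, o(vowel)+2=q, n(cons)+4=r.

xqr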